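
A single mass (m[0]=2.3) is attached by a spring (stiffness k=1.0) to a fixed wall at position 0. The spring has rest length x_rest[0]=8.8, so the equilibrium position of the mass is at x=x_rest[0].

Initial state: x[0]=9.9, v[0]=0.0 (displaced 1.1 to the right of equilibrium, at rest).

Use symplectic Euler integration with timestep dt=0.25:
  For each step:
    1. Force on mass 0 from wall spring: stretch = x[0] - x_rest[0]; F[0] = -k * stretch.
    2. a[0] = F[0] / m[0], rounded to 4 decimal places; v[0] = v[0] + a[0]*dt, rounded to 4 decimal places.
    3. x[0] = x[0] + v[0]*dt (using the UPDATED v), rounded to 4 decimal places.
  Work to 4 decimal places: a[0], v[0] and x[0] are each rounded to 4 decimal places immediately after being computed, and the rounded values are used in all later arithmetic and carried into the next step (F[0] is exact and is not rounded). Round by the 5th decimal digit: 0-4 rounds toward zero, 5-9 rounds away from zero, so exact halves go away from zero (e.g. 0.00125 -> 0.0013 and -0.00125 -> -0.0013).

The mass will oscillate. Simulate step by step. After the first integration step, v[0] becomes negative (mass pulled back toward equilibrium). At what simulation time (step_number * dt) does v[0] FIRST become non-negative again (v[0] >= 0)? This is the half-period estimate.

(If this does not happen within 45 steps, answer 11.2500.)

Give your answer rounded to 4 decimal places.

Step 0: x=[9.9000] v=[0.0000]
Step 1: x=[9.8701] v=[-0.1196]
Step 2: x=[9.8111] v=[-0.2359]
Step 3: x=[9.7247] v=[-0.3458]
Step 4: x=[9.6131] v=[-0.4463]
Step 5: x=[9.4794] v=[-0.5347]
Step 6: x=[9.3273] v=[-0.6086]
Step 7: x=[9.1608] v=[-0.6659]
Step 8: x=[8.9845] v=[-0.7051]
Step 9: x=[8.8032] v=[-0.7252]
Step 10: x=[8.6218] v=[-0.7256]
Step 11: x=[8.4453] v=[-0.7062]
Step 12: x=[8.2784] v=[-0.6677]
Step 13: x=[8.1257] v=[-0.6110]
Step 14: x=[7.9913] v=[-0.5377]
Step 15: x=[7.8789] v=[-0.4498]
Step 16: x=[7.7915] v=[-0.3497]
Step 17: x=[7.7315] v=[-0.2401]
Step 18: x=[7.7005] v=[-0.1240]
Step 19: x=[7.6994] v=[-0.0045]
Step 20: x=[7.7282] v=[0.1151]
First v>=0 after going negative at step 20, time=5.0000

Answer: 5.0000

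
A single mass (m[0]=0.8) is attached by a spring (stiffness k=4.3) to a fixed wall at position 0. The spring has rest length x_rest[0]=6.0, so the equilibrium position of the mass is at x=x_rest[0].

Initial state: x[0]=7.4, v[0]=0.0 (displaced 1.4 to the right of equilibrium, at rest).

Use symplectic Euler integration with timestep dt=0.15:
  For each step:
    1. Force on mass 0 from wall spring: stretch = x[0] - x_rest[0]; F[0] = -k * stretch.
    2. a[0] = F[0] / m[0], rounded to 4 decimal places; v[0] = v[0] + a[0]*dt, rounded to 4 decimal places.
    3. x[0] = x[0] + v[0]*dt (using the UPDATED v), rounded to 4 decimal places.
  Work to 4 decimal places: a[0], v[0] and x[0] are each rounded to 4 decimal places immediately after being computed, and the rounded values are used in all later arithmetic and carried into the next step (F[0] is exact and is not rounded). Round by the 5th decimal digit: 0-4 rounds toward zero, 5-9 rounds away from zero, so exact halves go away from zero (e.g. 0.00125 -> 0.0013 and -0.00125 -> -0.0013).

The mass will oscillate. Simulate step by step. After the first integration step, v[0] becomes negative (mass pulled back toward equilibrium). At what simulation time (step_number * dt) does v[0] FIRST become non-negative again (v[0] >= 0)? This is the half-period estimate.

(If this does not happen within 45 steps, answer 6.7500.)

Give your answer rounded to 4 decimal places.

Step 0: x=[7.4000] v=[0.0000]
Step 1: x=[7.2307] v=[-1.1288]
Step 2: x=[6.9125] v=[-2.1211]
Step 3: x=[6.4840] v=[-2.8568]
Step 4: x=[5.9970] v=[-3.2470]
Step 5: x=[5.5103] v=[-3.2446]
Step 6: x=[5.0828] v=[-2.8498]
Step 7: x=[4.7663] v=[-2.1103]
Step 8: x=[4.5990] v=[-1.1156]
Step 9: x=[4.6011] v=[0.0140]
First v>=0 after going negative at step 9, time=1.3500

Answer: 1.3500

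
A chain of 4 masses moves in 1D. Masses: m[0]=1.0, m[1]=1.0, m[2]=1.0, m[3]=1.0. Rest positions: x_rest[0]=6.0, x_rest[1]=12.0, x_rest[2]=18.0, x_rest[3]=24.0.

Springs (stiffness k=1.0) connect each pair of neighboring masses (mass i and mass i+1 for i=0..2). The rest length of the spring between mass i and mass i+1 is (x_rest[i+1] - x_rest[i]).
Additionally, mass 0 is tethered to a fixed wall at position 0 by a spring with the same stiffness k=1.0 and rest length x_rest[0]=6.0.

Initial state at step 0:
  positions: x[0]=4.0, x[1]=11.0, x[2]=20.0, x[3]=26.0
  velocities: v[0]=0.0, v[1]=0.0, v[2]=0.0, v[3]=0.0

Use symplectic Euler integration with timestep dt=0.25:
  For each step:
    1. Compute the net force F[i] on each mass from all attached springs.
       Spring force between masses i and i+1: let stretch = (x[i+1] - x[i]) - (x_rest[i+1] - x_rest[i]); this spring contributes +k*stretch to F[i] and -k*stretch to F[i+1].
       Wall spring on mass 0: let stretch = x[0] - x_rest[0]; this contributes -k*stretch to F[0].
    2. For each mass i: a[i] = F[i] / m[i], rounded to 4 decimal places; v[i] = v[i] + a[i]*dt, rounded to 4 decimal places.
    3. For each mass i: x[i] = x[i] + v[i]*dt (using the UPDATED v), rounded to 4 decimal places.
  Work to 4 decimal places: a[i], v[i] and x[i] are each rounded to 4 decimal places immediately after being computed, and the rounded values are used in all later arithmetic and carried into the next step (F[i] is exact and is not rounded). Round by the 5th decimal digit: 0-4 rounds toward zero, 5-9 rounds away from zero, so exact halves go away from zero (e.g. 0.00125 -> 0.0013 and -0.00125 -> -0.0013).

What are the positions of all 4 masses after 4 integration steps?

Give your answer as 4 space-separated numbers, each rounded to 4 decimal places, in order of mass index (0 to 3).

Step 0: x=[4.0000 11.0000 20.0000 26.0000] v=[0.0000 0.0000 0.0000 0.0000]
Step 1: x=[4.1875 11.1250 19.8125 26.0000] v=[0.7500 0.5000 -0.7500 0.0000]
Step 2: x=[4.5469 11.3594 19.4688 25.9883] v=[1.4375 0.9375 -1.3750 -0.0469]
Step 3: x=[5.0479 11.6748 19.0257 25.9441] v=[2.0039 1.2617 -1.7725 -0.1768]
Step 4: x=[5.6476 12.0355 18.5556 25.8425] v=[2.3987 1.4427 -1.8806 -0.4064]

Answer: 5.6476 12.0355 18.5556 25.8425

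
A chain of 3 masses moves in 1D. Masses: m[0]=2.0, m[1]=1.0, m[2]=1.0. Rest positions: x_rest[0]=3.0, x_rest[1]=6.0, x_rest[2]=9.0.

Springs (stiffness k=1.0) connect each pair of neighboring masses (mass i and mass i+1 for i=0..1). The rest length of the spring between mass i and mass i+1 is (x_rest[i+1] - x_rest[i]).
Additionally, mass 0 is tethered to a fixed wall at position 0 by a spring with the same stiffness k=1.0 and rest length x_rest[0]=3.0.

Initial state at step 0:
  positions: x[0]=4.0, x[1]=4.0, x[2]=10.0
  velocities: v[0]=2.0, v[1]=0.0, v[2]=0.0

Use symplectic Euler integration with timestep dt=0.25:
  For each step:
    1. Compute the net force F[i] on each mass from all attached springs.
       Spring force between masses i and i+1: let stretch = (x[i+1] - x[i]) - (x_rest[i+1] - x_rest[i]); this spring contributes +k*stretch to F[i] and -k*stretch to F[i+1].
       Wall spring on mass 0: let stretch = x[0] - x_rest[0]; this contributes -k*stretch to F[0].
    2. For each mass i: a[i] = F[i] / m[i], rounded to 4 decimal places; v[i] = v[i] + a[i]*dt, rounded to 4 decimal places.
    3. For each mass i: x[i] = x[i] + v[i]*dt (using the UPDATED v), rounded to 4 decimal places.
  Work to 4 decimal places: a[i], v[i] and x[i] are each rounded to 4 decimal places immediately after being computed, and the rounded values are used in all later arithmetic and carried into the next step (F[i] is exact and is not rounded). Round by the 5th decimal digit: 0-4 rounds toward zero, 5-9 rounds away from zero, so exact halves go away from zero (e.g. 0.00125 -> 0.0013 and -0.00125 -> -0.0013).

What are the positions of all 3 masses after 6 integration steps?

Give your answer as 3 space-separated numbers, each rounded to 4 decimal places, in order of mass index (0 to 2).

Answer: 4.5476 8.9231 8.1316

Derivation:
Step 0: x=[4.0000 4.0000 10.0000] v=[2.0000 0.0000 0.0000]
Step 1: x=[4.3750 4.3750 9.8125] v=[1.5000 1.5000 -0.7500]
Step 2: x=[4.6133 5.0899 9.4727] v=[0.9531 2.8594 -1.3594]
Step 3: x=[4.7223 6.0489 9.0464] v=[0.4360 3.8360 -1.7051]
Step 4: x=[4.7252 7.1123 8.6203] v=[0.0115 4.2537 -1.7045]
Step 5: x=[4.6550 8.1208 8.2874] v=[-0.2808 4.0339 -1.3315]
Step 6: x=[4.5476 8.9231 8.1316] v=[-0.4295 3.2091 -0.6232]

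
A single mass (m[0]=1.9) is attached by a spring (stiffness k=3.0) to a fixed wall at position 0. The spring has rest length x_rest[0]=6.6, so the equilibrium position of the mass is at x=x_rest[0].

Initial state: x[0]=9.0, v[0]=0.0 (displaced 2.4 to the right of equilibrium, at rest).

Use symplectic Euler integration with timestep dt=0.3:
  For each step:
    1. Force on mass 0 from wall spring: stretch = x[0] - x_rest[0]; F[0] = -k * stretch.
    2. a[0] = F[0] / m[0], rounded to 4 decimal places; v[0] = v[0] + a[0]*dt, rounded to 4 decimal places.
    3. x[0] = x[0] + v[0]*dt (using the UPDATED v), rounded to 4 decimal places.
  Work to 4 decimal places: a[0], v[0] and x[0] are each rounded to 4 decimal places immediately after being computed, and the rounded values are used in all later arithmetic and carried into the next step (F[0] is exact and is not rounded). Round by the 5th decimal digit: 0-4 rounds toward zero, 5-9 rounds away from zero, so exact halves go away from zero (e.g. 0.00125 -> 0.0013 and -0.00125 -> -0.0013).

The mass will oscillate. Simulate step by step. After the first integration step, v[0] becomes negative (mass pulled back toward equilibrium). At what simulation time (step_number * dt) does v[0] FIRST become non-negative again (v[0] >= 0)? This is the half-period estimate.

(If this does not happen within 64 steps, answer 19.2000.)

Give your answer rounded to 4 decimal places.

Answer: 2.7000

Derivation:
Step 0: x=[9.0000] v=[0.0000]
Step 1: x=[8.6589] v=[-1.1369]
Step 2: x=[8.0252] v=[-2.1122]
Step 3: x=[7.1890] v=[-2.7873]
Step 4: x=[6.2691] v=[-3.0663]
Step 5: x=[5.3962] v=[-2.9096]
Step 6: x=[4.6944] v=[-2.3394]
Step 7: x=[4.2634] v=[-1.4368]
Step 8: x=[4.1644] v=[-0.3300]
Step 9: x=[4.4115] v=[0.8237]
First v>=0 after going negative at step 9, time=2.7000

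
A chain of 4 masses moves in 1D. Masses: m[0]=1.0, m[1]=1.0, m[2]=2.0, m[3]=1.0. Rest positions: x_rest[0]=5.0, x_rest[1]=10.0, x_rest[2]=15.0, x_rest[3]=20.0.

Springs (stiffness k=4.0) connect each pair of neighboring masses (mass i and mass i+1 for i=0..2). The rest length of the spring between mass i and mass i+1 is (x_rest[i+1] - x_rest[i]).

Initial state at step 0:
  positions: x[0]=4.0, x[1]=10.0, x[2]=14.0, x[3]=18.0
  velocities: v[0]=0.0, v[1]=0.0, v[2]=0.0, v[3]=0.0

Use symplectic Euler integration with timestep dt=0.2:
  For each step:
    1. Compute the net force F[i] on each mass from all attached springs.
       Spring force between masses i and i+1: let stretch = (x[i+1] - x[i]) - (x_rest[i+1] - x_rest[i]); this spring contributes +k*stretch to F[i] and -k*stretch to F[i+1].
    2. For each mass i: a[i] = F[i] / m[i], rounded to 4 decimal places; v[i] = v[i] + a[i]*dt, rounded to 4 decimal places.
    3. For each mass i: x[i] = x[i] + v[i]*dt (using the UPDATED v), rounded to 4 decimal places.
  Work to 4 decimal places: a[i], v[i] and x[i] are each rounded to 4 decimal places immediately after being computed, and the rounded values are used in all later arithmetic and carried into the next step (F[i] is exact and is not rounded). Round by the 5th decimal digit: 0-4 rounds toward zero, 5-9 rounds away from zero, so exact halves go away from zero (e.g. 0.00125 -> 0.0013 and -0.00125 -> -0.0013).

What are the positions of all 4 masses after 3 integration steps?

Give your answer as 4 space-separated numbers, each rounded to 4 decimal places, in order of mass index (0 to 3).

Step 0: x=[4.0000 10.0000 14.0000 18.0000] v=[0.0000 0.0000 0.0000 0.0000]
Step 1: x=[4.1600 9.6800 14.0000 18.1600] v=[0.8000 -1.6000 0.0000 0.8000]
Step 2: x=[4.4032 9.1680 13.9872 18.4544] v=[1.2160 -2.5600 -0.0640 1.4720]
Step 3: x=[4.6088 8.6647 13.9462 18.8340] v=[1.0278 -2.5165 -0.2048 1.8982]

Answer: 4.6088 8.6647 13.9462 18.8340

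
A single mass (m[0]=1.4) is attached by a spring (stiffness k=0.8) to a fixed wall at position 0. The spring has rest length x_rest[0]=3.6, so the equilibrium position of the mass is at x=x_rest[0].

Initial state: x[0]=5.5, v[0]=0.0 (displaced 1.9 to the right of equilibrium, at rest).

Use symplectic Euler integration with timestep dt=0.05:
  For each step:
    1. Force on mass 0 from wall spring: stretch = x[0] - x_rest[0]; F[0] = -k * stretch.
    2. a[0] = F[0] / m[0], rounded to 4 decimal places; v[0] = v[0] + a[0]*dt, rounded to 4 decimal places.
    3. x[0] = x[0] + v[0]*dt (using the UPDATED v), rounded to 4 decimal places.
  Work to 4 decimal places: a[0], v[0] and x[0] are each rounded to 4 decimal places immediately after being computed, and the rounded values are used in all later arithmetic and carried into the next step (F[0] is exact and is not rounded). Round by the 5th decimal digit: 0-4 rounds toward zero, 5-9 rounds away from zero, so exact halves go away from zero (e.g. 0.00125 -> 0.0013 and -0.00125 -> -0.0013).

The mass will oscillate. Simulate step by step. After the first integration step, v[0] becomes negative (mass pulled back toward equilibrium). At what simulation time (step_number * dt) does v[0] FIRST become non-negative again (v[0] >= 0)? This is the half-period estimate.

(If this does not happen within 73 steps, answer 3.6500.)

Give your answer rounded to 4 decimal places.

Answer: 3.6500

Derivation:
Step 0: x=[5.5000] v=[0.0000]
Step 1: x=[5.4973] v=[-0.0543]
Step 2: x=[5.4919] v=[-0.1085]
Step 3: x=[5.4838] v=[-0.1626]
Step 4: x=[5.4730] v=[-0.2164]
Step 5: x=[5.4595] v=[-0.2699]
Step 6: x=[5.4434] v=[-0.3230]
Step 7: x=[5.4246] v=[-0.3757]
Step 8: x=[5.4032] v=[-0.4278]
Step 9: x=[5.3792] v=[-0.4793]
Step 10: x=[5.3527] v=[-0.5301]
Step 11: x=[5.3237] v=[-0.5802]
Step 12: x=[5.2922] v=[-0.6295]
Step 13: x=[5.2583] v=[-0.6779]
Step 14: x=[5.2220] v=[-0.7253]
Step 15: x=[5.1834] v=[-0.7716]
Step 16: x=[5.1426] v=[-0.8168]
Step 17: x=[5.0996] v=[-0.8609]
Step 18: x=[5.0544] v=[-0.9037]
Step 19: x=[5.0071] v=[-0.9453]
Step 20: x=[4.9578] v=[-0.9855]
Step 21: x=[4.9066] v=[-1.0243]
Step 22: x=[4.8535] v=[-1.0616]
Step 23: x=[4.7986] v=[-1.0974]
Step 24: x=[4.7420] v=[-1.1316]
Step 25: x=[4.6838] v=[-1.1642]
Step 26: x=[4.6240] v=[-1.1952]
Step 27: x=[4.5628] v=[-1.2245]
Step 28: x=[4.5002] v=[-1.2520]
Step 29: x=[4.4363] v=[-1.2777]
Step 30: x=[4.3712] v=[-1.3016]
Step 31: x=[4.3050] v=[-1.3236]
Step 32: x=[4.2378] v=[-1.3437]
Step 33: x=[4.1697] v=[-1.3619]
Step 34: x=[4.1008] v=[-1.3782]
Step 35: x=[4.0312] v=[-1.3925]
Step 36: x=[3.9610] v=[-1.4048]
Step 37: x=[3.8902] v=[-1.4151]
Step 38: x=[3.8190] v=[-1.4234]
Step 39: x=[3.7475] v=[-1.4297]
Step 40: x=[3.6758] v=[-1.4339]
Step 41: x=[3.6040] v=[-1.4361]
Step 42: x=[3.5322] v=[-1.4362]
Step 43: x=[3.4605] v=[-1.4343]
Step 44: x=[3.3890] v=[-1.4303]
Step 45: x=[3.3178] v=[-1.4243]
Step 46: x=[3.2470] v=[-1.4162]
Step 47: x=[3.1767] v=[-1.4061]
Step 48: x=[3.1070] v=[-1.3940]
Step 49: x=[3.0380] v=[-1.3799]
Step 50: x=[2.9698] v=[-1.3638]
Step 51: x=[2.9025] v=[-1.3458]
Step 52: x=[2.8362] v=[-1.3259]
Step 53: x=[2.7710] v=[-1.3041]
Step 54: x=[2.7070] v=[-1.2804]
Step 55: x=[2.6443] v=[-1.2549]
Step 56: x=[2.5829] v=[-1.2276]
Step 57: x=[2.5230] v=[-1.1985]
Step 58: x=[2.4646] v=[-1.1677]
Step 59: x=[2.4078] v=[-1.1353]
Step 60: x=[2.3527] v=[-1.1012]
Step 61: x=[2.2994] v=[-1.0656]
Step 62: x=[2.2480] v=[-1.0284]
Step 63: x=[2.1985] v=[-0.9898]
Step 64: x=[2.1510] v=[-0.9498]
Step 65: x=[2.1056] v=[-0.9084]
Step 66: x=[2.0623] v=[-0.8657]
Step 67: x=[2.0212] v=[-0.8218]
Step 68: x=[1.9824] v=[-0.7767]
Step 69: x=[1.9459] v=[-0.7305]
Step 70: x=[1.9117] v=[-0.6832]
Step 71: x=[1.8800] v=[-0.6350]
Step 72: x=[1.8507] v=[-0.5859]
Step 73: x=[1.8239] v=[-0.5359]
v[0] did not become non-negative within 73 steps; using fallback time=3.6500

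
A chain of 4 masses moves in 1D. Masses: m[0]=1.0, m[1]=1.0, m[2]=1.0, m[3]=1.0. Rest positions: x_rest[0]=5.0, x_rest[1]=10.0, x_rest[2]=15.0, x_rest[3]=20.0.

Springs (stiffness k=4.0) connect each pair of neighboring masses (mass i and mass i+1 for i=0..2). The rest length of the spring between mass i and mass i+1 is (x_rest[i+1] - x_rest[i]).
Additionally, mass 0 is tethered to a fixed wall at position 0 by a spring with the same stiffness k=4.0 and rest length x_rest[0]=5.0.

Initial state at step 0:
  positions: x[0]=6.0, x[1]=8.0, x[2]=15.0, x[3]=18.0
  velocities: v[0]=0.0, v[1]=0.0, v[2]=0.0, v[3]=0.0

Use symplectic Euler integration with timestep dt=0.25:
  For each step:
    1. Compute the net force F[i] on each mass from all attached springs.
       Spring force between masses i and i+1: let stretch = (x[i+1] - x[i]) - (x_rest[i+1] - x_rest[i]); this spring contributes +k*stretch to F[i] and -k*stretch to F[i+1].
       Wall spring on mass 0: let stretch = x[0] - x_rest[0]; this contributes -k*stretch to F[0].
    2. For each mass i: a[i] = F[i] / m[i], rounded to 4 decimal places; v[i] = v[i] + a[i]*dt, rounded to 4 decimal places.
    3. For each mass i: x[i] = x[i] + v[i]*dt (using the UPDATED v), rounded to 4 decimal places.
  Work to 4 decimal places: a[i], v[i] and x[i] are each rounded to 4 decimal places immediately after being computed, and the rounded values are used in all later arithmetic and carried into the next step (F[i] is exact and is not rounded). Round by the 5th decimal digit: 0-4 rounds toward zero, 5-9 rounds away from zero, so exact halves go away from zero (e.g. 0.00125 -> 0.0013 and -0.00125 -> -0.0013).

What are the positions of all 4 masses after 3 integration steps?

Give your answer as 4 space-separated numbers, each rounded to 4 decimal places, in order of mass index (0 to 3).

Answer: 3.3750 10.8750 12.8438 19.4531

Derivation:
Step 0: x=[6.0000 8.0000 15.0000 18.0000] v=[0.0000 0.0000 0.0000 0.0000]
Step 1: x=[5.0000 9.2500 14.0000 18.5000] v=[-4.0000 5.0000 -4.0000 2.0000]
Step 2: x=[3.8125 10.6250 12.9375 19.1250] v=[-4.7500 5.5000 -4.2500 2.5000]
Step 3: x=[3.3750 10.8750 12.8438 19.4531] v=[-1.7500 1.0000 -0.3750 1.3125]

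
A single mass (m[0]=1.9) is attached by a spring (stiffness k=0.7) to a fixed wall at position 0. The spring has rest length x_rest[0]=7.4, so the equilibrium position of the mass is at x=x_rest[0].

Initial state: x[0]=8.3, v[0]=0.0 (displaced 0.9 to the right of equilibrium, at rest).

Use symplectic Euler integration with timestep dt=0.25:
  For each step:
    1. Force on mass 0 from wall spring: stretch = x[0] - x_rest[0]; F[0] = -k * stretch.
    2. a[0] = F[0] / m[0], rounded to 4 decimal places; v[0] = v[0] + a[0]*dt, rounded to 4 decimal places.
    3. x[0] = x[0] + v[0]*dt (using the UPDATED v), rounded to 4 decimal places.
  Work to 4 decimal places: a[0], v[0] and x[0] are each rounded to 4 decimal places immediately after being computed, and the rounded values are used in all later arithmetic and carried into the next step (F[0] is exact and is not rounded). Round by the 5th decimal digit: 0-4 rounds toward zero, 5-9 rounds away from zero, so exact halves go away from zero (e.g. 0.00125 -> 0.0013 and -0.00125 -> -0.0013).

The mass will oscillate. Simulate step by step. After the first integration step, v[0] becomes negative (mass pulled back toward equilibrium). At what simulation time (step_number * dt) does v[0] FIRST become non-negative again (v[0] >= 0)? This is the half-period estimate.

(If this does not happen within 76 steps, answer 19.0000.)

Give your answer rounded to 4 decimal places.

Step 0: x=[8.3000] v=[0.0000]
Step 1: x=[8.2793] v=[-0.0829]
Step 2: x=[8.2383] v=[-0.1639]
Step 3: x=[8.1780] v=[-0.2411]
Step 4: x=[8.0998] v=[-0.3128]
Step 5: x=[8.0055] v=[-0.3773]
Step 6: x=[7.8972] v=[-0.4331]
Step 7: x=[7.7775] v=[-0.4789]
Step 8: x=[7.6491] v=[-0.5137]
Step 9: x=[7.5149] v=[-0.5367]
Step 10: x=[7.3781] v=[-0.5473]
Step 11: x=[7.2418] v=[-0.5453]
Step 12: x=[7.1091] v=[-0.5307]
Step 13: x=[6.9831] v=[-0.5039]
Step 14: x=[6.8667] v=[-0.4655]
Step 15: x=[6.7626] v=[-0.4164]
Step 16: x=[6.6732] v=[-0.3577]
Step 17: x=[6.6005] v=[-0.2908]
Step 18: x=[6.5462] v=[-0.2172]
Step 19: x=[6.5116] v=[-0.1386]
Step 20: x=[6.4974] v=[-0.0568]
Step 21: x=[6.5040] v=[0.0263]
First v>=0 after going negative at step 21, time=5.2500

Answer: 5.2500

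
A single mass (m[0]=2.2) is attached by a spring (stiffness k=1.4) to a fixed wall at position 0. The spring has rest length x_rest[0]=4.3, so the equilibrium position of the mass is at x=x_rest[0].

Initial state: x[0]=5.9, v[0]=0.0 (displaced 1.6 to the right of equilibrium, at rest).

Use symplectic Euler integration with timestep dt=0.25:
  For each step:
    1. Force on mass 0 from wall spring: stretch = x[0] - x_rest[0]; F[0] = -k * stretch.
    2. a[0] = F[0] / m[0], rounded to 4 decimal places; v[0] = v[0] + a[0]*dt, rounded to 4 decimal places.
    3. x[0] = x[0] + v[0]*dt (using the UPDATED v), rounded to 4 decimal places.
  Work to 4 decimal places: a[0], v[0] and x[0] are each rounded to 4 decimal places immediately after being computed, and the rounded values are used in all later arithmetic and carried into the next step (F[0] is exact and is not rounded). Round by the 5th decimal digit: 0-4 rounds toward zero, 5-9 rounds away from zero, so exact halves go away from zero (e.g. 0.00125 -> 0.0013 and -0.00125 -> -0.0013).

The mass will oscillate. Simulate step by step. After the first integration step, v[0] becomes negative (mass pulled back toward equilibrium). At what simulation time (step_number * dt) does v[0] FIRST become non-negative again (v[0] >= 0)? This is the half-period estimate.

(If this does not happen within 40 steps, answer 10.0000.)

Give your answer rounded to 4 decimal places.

Step 0: x=[5.9000] v=[0.0000]
Step 1: x=[5.8364] v=[-0.2546]
Step 2: x=[5.7117] v=[-0.4990]
Step 3: x=[5.5308] v=[-0.7236]
Step 4: x=[5.3010] v=[-0.9194]
Step 5: x=[5.0313] v=[-1.0787]
Step 6: x=[4.7325] v=[-1.1951]
Step 7: x=[4.4165] v=[-1.2639]
Step 8: x=[4.0959] v=[-1.2824]
Step 9: x=[3.7834] v=[-1.2499]
Step 10: x=[3.4915] v=[-1.1677]
Step 11: x=[3.2317] v=[-1.0391]
Step 12: x=[3.0144] v=[-0.8692]
Step 13: x=[2.8482] v=[-0.6647]
Step 14: x=[2.7398] v=[-0.4337]
Step 15: x=[2.6934] v=[-0.1855]
Step 16: x=[2.7109] v=[0.0701]
First v>=0 after going negative at step 16, time=4.0000

Answer: 4.0000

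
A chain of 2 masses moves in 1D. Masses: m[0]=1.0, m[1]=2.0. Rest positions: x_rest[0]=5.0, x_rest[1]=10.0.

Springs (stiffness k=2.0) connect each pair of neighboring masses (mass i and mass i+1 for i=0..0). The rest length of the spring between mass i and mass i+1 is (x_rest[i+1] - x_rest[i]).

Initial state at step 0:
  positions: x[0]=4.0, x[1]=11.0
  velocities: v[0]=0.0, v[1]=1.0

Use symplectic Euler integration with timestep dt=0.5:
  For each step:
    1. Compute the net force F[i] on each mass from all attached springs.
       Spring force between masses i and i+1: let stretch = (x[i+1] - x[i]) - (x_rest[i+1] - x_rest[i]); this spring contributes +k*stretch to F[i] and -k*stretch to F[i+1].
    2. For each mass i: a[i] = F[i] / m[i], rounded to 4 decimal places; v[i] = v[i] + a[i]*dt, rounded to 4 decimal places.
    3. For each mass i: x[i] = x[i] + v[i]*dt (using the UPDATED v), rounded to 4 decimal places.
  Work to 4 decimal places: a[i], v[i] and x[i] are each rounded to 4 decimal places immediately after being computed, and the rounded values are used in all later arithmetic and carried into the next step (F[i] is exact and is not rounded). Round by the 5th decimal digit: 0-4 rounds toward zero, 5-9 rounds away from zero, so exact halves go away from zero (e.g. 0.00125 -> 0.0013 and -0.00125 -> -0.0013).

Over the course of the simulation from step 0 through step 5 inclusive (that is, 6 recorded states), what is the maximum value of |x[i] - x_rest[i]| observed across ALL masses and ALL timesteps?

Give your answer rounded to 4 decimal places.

Step 0: x=[4.0000 11.0000] v=[0.0000 1.0000]
Step 1: x=[5.0000 11.0000] v=[2.0000 0.0000]
Step 2: x=[6.5000 10.7500] v=[3.0000 -0.5000]
Step 3: x=[7.6250 10.6875] v=[2.2500 -0.1250]
Step 4: x=[7.7813 11.1094] v=[0.3125 0.8438]
Step 5: x=[7.1016 11.9493] v=[-1.3594 1.6798]
Max displacement = 2.7813

Answer: 2.7813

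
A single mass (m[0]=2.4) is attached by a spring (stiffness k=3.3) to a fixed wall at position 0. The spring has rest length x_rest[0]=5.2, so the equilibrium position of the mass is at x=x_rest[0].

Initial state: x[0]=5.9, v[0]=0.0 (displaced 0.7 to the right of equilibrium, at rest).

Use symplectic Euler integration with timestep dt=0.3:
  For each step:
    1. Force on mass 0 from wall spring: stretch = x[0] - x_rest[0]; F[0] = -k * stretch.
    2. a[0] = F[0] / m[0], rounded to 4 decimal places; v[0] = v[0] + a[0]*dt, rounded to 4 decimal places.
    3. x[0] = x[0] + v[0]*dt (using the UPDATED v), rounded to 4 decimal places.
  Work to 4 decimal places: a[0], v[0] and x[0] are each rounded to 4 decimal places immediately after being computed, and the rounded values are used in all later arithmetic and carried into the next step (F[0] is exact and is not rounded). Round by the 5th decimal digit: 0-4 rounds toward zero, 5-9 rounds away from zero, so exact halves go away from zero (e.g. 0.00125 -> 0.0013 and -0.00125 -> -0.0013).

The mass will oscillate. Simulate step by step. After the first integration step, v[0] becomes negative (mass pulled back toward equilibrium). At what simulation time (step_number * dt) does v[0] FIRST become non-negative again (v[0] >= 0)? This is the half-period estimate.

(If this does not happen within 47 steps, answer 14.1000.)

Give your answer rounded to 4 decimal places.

Answer: 2.7000

Derivation:
Step 0: x=[5.9000] v=[0.0000]
Step 1: x=[5.8134] v=[-0.2888]
Step 2: x=[5.6509] v=[-0.5418]
Step 3: x=[5.4326] v=[-0.7278]
Step 4: x=[5.1855] v=[-0.8237]
Step 5: x=[4.9402] v=[-0.8177]
Step 6: x=[4.7271] v=[-0.7105]
Step 7: x=[4.5725] v=[-0.5154]
Step 8: x=[4.4955] v=[-0.2566]
Step 9: x=[4.5057] v=[0.0340]
First v>=0 after going negative at step 9, time=2.7000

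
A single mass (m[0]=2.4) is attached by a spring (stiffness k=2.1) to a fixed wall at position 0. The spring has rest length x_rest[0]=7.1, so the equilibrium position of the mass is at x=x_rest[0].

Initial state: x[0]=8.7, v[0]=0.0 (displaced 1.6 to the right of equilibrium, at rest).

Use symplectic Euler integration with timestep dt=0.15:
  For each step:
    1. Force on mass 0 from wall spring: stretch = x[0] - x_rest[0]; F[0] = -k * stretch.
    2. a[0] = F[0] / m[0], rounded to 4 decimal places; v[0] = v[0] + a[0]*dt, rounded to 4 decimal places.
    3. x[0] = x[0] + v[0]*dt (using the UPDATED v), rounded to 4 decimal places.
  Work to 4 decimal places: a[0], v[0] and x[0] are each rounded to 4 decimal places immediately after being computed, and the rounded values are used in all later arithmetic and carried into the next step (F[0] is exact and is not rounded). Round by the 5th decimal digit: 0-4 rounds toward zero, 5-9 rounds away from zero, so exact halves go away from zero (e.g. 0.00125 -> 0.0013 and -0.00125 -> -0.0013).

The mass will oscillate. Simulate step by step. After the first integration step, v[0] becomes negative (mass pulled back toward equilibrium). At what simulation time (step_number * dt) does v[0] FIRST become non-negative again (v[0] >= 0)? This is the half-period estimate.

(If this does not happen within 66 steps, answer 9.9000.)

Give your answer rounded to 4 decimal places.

Answer: 3.4500

Derivation:
Step 0: x=[8.7000] v=[0.0000]
Step 1: x=[8.6685] v=[-0.2100]
Step 2: x=[8.6061] v=[-0.4159]
Step 3: x=[8.5141] v=[-0.6136]
Step 4: x=[8.3942] v=[-0.7992]
Step 5: x=[8.2488] v=[-0.9691]
Step 6: x=[8.0808] v=[-1.1199]
Step 7: x=[7.8935] v=[-1.2486]
Step 8: x=[7.6906] v=[-1.3527]
Step 9: x=[7.4761] v=[-1.4302]
Step 10: x=[7.2542] v=[-1.4796]
Step 11: x=[7.0292] v=[-1.4998]
Step 12: x=[6.8056] v=[-1.4905]
Step 13: x=[6.5878] v=[-1.4519]
Step 14: x=[6.3801] v=[-1.3847]
Step 15: x=[6.1866] v=[-1.2902]
Step 16: x=[6.0111] v=[-1.1703]
Step 17: x=[5.8570] v=[-1.0274]
Step 18: x=[5.7274] v=[-0.8643]
Step 19: x=[5.6248] v=[-0.6842]
Step 20: x=[5.5512] v=[-0.4906]
Step 21: x=[5.5081] v=[-0.2873]
Step 22: x=[5.4963] v=[-0.0784]
Step 23: x=[5.5161] v=[0.1321]
First v>=0 after going negative at step 23, time=3.4500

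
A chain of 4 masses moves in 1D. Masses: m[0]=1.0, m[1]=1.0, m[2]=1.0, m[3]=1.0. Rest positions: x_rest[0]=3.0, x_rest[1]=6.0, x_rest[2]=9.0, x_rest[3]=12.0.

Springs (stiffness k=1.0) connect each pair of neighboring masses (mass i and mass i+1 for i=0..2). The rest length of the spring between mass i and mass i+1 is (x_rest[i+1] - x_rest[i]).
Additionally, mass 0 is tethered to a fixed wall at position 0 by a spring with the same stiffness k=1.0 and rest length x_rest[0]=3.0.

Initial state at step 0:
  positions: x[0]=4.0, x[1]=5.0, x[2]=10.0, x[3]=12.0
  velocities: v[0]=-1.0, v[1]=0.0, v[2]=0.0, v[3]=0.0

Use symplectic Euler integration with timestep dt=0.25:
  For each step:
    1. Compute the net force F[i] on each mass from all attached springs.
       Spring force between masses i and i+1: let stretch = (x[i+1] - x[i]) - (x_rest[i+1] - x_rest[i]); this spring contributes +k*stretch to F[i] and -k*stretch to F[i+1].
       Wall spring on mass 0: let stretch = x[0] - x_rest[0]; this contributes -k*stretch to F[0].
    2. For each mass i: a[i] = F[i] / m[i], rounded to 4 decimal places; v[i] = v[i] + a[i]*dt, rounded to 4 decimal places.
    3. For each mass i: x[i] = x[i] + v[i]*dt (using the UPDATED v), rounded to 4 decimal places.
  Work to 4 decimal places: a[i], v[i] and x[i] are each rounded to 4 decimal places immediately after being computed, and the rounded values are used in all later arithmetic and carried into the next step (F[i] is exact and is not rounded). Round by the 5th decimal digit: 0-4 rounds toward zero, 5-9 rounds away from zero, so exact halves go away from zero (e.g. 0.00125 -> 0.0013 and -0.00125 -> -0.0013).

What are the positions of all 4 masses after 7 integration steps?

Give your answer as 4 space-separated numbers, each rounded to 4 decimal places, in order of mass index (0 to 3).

Step 0: x=[4.0000 5.0000 10.0000 12.0000] v=[-1.0000 0.0000 0.0000 0.0000]
Step 1: x=[3.5625 5.2500 9.8125 12.0625] v=[-1.7500 1.0000 -0.7500 0.2500]
Step 2: x=[3.0078 5.6797 9.4805 12.1719] v=[-2.2188 1.7188 -1.3281 0.4375]
Step 3: x=[2.4321 6.1800 9.0791 12.3006] v=[-2.3028 2.0010 -1.6055 0.5147]
Step 4: x=[1.9386 6.6272 8.6979 12.4154] v=[-1.9739 1.7888 -1.5249 0.4593]
Step 5: x=[1.6170 6.9108 8.4196 12.4854] v=[-1.2864 1.1343 -1.1132 0.2799]
Step 6: x=[1.5252 6.9578 8.3011 12.4888] v=[-0.3672 0.1881 -0.4740 0.0135]
Step 7: x=[1.6776 6.7493 8.3604 12.4180] v=[0.6097 -0.8342 0.2371 -0.2834]

Answer: 1.6776 6.7493 8.3604 12.4180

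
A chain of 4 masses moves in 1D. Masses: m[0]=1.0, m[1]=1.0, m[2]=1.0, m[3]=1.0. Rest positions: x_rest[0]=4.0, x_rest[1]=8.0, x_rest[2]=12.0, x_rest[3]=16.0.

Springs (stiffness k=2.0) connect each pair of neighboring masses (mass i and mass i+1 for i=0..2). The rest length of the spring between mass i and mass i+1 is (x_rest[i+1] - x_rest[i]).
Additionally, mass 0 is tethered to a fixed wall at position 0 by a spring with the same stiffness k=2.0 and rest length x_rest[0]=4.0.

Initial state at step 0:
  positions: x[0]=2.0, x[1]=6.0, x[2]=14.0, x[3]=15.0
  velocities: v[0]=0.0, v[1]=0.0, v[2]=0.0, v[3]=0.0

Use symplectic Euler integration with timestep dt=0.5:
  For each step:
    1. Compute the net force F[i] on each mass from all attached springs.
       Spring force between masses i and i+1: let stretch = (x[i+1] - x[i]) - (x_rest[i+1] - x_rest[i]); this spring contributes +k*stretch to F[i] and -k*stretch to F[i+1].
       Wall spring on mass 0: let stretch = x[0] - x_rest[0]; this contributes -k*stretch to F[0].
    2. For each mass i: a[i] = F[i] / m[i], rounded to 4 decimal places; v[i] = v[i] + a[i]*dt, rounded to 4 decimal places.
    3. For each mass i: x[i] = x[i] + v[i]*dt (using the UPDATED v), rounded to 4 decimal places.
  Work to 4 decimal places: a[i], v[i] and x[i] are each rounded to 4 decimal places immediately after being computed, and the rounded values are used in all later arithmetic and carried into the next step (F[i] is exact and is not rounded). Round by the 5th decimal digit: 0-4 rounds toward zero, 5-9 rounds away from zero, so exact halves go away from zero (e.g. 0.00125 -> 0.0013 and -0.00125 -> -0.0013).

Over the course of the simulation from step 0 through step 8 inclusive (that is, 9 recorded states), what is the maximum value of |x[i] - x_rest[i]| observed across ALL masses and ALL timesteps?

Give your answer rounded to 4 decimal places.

Step 0: x=[2.0000 6.0000 14.0000 15.0000] v=[0.0000 0.0000 0.0000 0.0000]
Step 1: x=[3.0000 8.0000 10.5000 16.5000] v=[2.0000 4.0000 -7.0000 3.0000]
Step 2: x=[5.0000 8.7500 8.7500 17.0000] v=[4.0000 1.5000 -3.5000 1.0000]
Step 3: x=[6.3750 7.6250 11.1250 15.3750] v=[2.7500 -2.2500 4.7500 -3.2500]
Step 4: x=[5.1875 7.6250 13.8750 13.6250] v=[-2.3750 0.0000 5.5000 -3.5000]
Step 5: x=[2.6250 9.5313 13.3750 14.0000] v=[-5.1250 3.8125 -1.0000 0.7500]
Step 6: x=[2.2032 9.9063 11.2657 16.0625] v=[-0.8437 0.7499 -4.2187 4.1250]
Step 7: x=[4.5313 7.1094 10.8751 17.7266] v=[4.6562 -5.5938 -0.7813 3.3282]
Step 8: x=[5.8828 4.9063 12.0274 17.9650] v=[2.7030 -4.4062 2.3045 0.4767]
Max displacement = 3.2500

Answer: 3.2500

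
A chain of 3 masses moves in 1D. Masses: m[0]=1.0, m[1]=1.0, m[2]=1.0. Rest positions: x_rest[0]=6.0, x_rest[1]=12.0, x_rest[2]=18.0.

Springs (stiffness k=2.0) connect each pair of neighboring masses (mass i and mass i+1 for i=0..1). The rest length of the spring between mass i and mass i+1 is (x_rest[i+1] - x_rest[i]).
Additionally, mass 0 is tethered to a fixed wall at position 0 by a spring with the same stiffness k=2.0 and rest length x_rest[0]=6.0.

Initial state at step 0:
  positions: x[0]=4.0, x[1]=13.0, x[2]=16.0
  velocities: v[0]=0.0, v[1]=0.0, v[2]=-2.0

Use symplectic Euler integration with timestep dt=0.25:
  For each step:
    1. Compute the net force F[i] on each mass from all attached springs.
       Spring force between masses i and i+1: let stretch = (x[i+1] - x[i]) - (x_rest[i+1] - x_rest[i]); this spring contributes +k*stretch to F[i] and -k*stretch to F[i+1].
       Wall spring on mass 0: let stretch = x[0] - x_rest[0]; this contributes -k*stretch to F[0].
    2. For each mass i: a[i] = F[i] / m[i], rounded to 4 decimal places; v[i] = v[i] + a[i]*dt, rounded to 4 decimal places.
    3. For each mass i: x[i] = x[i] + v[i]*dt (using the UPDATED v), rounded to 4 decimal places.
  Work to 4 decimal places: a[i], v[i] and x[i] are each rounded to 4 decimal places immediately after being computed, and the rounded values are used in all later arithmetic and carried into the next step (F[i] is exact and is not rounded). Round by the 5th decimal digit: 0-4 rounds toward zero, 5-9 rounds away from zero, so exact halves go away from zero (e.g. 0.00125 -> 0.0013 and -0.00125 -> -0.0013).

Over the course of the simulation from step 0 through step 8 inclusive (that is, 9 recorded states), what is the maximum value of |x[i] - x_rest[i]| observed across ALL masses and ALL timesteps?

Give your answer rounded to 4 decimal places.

Answer: 3.2492

Derivation:
Step 0: x=[4.0000 13.0000 16.0000] v=[0.0000 0.0000 -2.0000]
Step 1: x=[4.6250 12.2500 15.8750] v=[2.5000 -3.0000 -0.5000]
Step 2: x=[5.6250 11.0000 16.0469] v=[4.0000 -5.0000 0.6875]
Step 3: x=[6.5938 9.7090 16.3379] v=[3.8750 -5.1641 1.1641]
Step 4: x=[7.1277 8.8572 16.5503] v=[2.1357 -3.4073 0.8497]
Step 5: x=[6.9869 8.7508 16.5511] v=[-0.5634 -0.4255 0.0032]
Step 6: x=[6.1932 9.3990 16.3269] v=[-3.1749 2.5927 -0.8970]
Step 7: x=[5.0261 10.5125 15.9867] v=[-4.6686 4.4538 -1.3610]
Step 8: x=[3.9165 11.6244 15.7122] v=[-4.4385 4.4477 -1.0981]
Max displacement = 3.2492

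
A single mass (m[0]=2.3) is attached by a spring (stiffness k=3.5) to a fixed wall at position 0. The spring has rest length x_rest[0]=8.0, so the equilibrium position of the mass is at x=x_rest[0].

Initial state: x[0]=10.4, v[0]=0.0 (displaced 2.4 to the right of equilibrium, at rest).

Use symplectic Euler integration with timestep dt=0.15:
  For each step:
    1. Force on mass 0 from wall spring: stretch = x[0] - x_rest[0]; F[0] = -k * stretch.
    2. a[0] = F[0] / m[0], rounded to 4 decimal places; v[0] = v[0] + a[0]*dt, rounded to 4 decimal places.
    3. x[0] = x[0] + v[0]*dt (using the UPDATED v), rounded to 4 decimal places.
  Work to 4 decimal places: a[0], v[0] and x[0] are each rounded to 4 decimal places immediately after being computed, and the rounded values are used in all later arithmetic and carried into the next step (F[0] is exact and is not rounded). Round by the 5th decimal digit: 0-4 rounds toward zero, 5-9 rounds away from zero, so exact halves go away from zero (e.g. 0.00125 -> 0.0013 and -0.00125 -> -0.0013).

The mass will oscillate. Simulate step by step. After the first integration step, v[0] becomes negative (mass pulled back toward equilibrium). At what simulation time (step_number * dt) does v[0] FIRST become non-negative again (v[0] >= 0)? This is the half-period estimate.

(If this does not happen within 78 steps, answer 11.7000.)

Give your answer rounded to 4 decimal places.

Step 0: x=[10.4000] v=[0.0000]
Step 1: x=[10.3178] v=[-0.5478]
Step 2: x=[10.1563] v=[-1.0769]
Step 3: x=[9.9209] v=[-1.5691]
Step 4: x=[9.6198] v=[-2.0076]
Step 5: x=[9.2632] v=[-2.3773]
Step 6: x=[8.8634] v=[-2.6656]
Step 7: x=[8.4340] v=[-2.8627]
Step 8: x=[7.9897] v=[-2.9618]
Step 9: x=[7.5458] v=[-2.9594]
Step 10: x=[7.1174] v=[-2.8557]
Step 11: x=[6.7193] v=[-2.6542]
Step 12: x=[6.3650] v=[-2.3619]
Step 13: x=[6.0667] v=[-1.9887]
Step 14: x=[5.8346] v=[-1.5474]
Step 15: x=[5.6766] v=[-1.0531]
Step 16: x=[5.5982] v=[-0.5228]
Step 17: x=[5.6020] v=[0.0254]
First v>=0 after going negative at step 17, time=2.5500

Answer: 2.5500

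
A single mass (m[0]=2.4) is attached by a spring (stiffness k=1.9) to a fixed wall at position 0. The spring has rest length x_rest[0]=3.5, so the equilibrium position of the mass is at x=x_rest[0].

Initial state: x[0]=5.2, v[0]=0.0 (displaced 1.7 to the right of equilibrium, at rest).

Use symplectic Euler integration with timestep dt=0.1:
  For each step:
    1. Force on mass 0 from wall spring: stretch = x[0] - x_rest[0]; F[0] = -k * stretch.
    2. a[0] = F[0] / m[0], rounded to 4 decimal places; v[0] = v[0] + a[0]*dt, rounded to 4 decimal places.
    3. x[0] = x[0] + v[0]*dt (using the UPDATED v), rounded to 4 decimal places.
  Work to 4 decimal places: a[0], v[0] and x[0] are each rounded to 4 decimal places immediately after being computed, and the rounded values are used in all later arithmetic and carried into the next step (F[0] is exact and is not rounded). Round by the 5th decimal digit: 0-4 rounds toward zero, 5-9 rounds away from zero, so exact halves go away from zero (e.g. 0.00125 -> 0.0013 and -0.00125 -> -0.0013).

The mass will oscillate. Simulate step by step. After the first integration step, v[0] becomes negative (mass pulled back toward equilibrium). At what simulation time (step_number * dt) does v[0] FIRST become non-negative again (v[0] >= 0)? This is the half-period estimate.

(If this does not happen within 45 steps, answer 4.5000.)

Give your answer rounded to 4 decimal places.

Answer: 3.6000

Derivation:
Step 0: x=[5.2000] v=[0.0000]
Step 1: x=[5.1865] v=[-0.1346]
Step 2: x=[5.1597] v=[-0.2681]
Step 3: x=[5.1198] v=[-0.3995]
Step 4: x=[5.0670] v=[-0.5277]
Step 5: x=[5.0018] v=[-0.6518]
Step 6: x=[4.9247] v=[-0.7707]
Step 7: x=[4.8364] v=[-0.8835]
Step 8: x=[4.7375] v=[-0.9893]
Step 9: x=[4.6288] v=[-1.0873]
Step 10: x=[4.5111] v=[-1.1767]
Step 11: x=[4.3854] v=[-1.2568]
Step 12: x=[4.2527] v=[-1.3269]
Step 13: x=[4.1141] v=[-1.3865]
Step 14: x=[3.9706] v=[-1.4351]
Step 15: x=[3.8234] v=[-1.4724]
Step 16: x=[3.6736] v=[-1.4980]
Step 17: x=[3.5224] v=[-1.5117]
Step 18: x=[3.3711] v=[-1.5135]
Step 19: x=[3.2208] v=[-1.5033]
Step 20: x=[3.0727] v=[-1.4812]
Step 21: x=[2.9280] v=[-1.4474]
Step 22: x=[2.7878] v=[-1.4021]
Step 23: x=[2.6532] v=[-1.3457]
Step 24: x=[2.5253] v=[-1.2787]
Step 25: x=[2.4052] v=[-1.2015]
Step 26: x=[2.2937] v=[-1.1148]
Step 27: x=[2.1918] v=[-1.0193]
Step 28: x=[2.1002] v=[-0.9157]
Step 29: x=[2.0197] v=[-0.8049]
Step 30: x=[1.9509] v=[-0.6877]
Step 31: x=[1.8944] v=[-0.5651]
Step 32: x=[1.8506] v=[-0.4380]
Step 33: x=[1.8199] v=[-0.3074]
Step 34: x=[1.8025] v=[-0.1744]
Step 35: x=[1.7985] v=[-0.0400]
Step 36: x=[1.8080] v=[0.0947]
First v>=0 after going negative at step 36, time=3.6000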